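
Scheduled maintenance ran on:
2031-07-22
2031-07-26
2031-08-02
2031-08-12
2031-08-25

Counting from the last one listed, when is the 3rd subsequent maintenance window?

2031-10-21

Intervals are 4, 7, 10, 13 days — an arithmetic progression with common difference 3.
Next gap: 16 days. 2031-08-25 + 16 days = 2031-09-10.
Next gap: 19 days. 2031-09-10 + 19 days = 2031-09-29.
Next gap: 22 days. 2031-09-29 + 22 days = 2031-10-21.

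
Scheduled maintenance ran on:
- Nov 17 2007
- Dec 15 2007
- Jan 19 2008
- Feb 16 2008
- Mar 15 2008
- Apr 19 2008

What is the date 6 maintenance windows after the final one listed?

Gaps: 28, 35, 28, 28, 35 days — a mix of 28 and 35. Every date is a Saturday.
Each is the 3rd Saturday of its month.
May 2008 — 3rd Saturday is May 17 2008.
3rd Saturday of June 2008: Jun 21 2008.
July 2008 — 3rd Saturday is Jul 19 2008.
August 2008 — 3rd Saturday is Aug 16 2008.
September 2008 — 3rd Saturday is Sep 20 2008.
October 2008 — 3rd Saturday is Oct 18 2008.

Oct 18 2008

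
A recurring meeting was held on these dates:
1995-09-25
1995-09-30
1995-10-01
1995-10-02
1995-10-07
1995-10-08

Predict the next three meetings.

Every event lands on a Monday or Saturday or Sunday (gaps cycle 5, 1, 1, 5, 1).
So the schedule is: every Monday, Saturday and Sunday.
The following Monday is 1995-10-09.
Next Saturday: 1995-10-14.
Next Sunday: 1995-10-15.

1995-10-09, 1995-10-14, 1995-10-15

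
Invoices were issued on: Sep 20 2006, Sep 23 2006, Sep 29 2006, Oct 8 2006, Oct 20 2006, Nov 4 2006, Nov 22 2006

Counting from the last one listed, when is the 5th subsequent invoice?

Apr 6 2007

The spacing grows by 3 each time: 3, 6, 9, 12, 15, 18 days.
Next gap: 21 days. Nov 22 2006 + 21 days = Dec 13 2006.
Next gap: 24 days. Dec 13 2006 + 24 days = Jan 6 2007.
Next gap: 27 days. Jan 6 2007 + 27 days = Feb 2 2007.
Next gap: 30 days. Feb 2 2007 + 30 days = Mar 4 2007.
Next gap: 33 days. Mar 4 2007 + 33 days = Apr 6 2007.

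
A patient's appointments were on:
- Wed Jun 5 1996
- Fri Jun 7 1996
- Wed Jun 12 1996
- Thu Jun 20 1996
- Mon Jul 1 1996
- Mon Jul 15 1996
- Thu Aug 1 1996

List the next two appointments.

Intervals are 2, 5, 8, 11, 14, 17 days — an arithmetic progression with common difference 3.
Next gap: 20 days. Thu Aug 1 1996 + 20 days = Wed Aug 21 1996.
Next gap: 23 days. Wed Aug 21 1996 + 23 days = Fri Sep 13 1996.

Wed Aug 21 1996, Fri Sep 13 1996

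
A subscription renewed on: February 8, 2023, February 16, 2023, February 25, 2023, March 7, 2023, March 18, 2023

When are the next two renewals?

March 30, 2023; April 12, 2023

The spacing grows by 1 each time: 8, 9, 10, 11 days.
Next gap: 12 days. March 18, 2023 + 12 days = March 30, 2023.
Next gap: 13 days. March 30, 2023 + 13 days = April 12, 2023.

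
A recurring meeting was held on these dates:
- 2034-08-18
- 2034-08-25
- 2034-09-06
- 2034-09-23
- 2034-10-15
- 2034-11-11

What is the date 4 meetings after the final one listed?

2035-04-18

Gaps: 7, 12, 17, 22, 27 days — each gap is 5 larger than the previous one.
Next gap: 32 days. 2034-11-11 + 32 days = 2034-12-13.
Next gap: 37 days. 2034-12-13 + 37 days = 2035-01-19.
Next gap: 42 days. 2035-01-19 + 42 days = 2035-03-02.
Next gap: 47 days. 2035-03-02 + 47 days = 2035-04-18.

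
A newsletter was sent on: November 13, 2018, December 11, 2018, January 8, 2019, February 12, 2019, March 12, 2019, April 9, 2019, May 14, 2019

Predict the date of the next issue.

June 11, 2019

These are Tuesdays at 28- or 35-day spacing (28, 28, 35, 28, 28, 35).
The pattern: 2nd Tuesday of the month.
2nd Tuesday of June 2019: June 11, 2019.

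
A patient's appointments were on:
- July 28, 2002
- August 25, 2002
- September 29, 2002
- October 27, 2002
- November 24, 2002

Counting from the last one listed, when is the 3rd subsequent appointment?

All Sundays; the gaps (28, 35, 28, 28) vary with month length.
This is the last Sunday of each month.
Last Sunday of December 2002: December 29, 2002.
January 2003 ends with Sunday January 26, 2003.
February 2003 ends with Sunday February 23, 2003.

February 23, 2003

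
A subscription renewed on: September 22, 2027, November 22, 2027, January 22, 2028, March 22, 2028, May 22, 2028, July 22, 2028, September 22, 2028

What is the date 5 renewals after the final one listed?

The day-of-month is always 22 (61, 61, 60, 61, 61, 62 days between events).
So this recurs on the 22nd of every 2 months.
Next: November 2028 → November 22, 2028.
January 2029: January 22, 2029.
March 2029: March 22, 2029.
Next: May 2029 → May 22, 2029.
Next: July 2029 → July 22, 2029.

July 22, 2029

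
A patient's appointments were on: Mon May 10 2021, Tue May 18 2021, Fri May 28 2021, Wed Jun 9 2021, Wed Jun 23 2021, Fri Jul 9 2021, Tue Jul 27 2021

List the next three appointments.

Mon Aug 16 2021, Tue Sep 7 2021, Fri Oct 1 2021

Intervals are 8, 10, 12, 14, 16, 18 days — an arithmetic progression with common difference 2.
Next gap: 20 days. Tue Jul 27 2021 + 20 days = Mon Aug 16 2021.
Next gap: 22 days. Mon Aug 16 2021 + 22 days = Tue Sep 7 2021.
Next gap: 24 days. Tue Sep 7 2021 + 24 days = Fri Oct 1 2021.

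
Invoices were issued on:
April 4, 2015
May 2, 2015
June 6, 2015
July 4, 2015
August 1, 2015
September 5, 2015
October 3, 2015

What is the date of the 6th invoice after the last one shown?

Gaps: 28, 35, 28, 28, 35, 28 days — a mix of 28 and 35. Every date is a Saturday.
Each is the 1st Saturday of its month.
November 2015 — 1st Saturday is November 7, 2015.
December 2015 — 1st Saturday is December 5, 2015.
1st Saturday of January 2016: January 2, 2016.
February 2016 — 1st Saturday is February 6, 2016.
1st Saturday of March 2016: March 5, 2016.
April 2016 — 1st Saturday is April 2, 2016.

April 2, 2016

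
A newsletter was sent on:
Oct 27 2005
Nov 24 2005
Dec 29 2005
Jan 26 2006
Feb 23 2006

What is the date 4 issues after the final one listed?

Every date is a Thursday; gaps 28, 35, 28, 28 days.
Each is the last Thursday of its month (at least one falls on the 29th or later, ruling out '4th Thursday').
Last Thursday of March 2006: Mar 30 2006.
Last Thursday of April 2006: Apr 27 2006.
Last Thursday of May 2006: May 25 2006.
June 2006 ends with Thursday Jun 29 2006.

Jun 29 2006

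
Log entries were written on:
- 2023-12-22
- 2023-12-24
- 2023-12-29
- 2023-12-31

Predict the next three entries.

2024-01-05, 2024-01-07, 2024-01-12

The gap pattern 2, 5, 2 repeats every 2 events.
These are the Fridays and Sundays of each week.
The following Friday is 2024-01-05.
Next Sunday: 2024-01-07.
Next Friday: 2024-01-12.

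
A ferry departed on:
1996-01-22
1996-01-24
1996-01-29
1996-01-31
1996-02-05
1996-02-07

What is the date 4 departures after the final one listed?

1996-02-21

Every event lands on a Monday or Wednesday (gaps cycle 2, 5, 2, 5, 2).
So the schedule is: every Monday and Wednesday.
The following Monday is 1996-02-12.
The following Wednesday is 1996-02-14.
Next Monday: 1996-02-19.
The following Wednesday is 1996-02-21.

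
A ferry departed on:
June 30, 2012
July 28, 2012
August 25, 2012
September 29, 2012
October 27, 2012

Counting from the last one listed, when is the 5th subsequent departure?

Every date is a Saturday; gaps 28, 28, 35, 28 days.
Each is the last Saturday of its month (at least one falls on the 29th or later, ruling out '4th Saturday').
Last Saturday of November 2012: November 24, 2012.
Last Saturday of December 2012: December 29, 2012.
January 2013 ends with Saturday January 26, 2013.
February 2013 ends with Saturday February 23, 2013.
March 2013 ends with Saturday March 30, 2013.

March 30, 2013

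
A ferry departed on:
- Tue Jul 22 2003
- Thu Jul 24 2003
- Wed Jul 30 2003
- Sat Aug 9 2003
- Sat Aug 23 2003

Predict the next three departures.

Wed Sep 10 2003, Thu Oct 2 2003, Tue Oct 28 2003

Intervals are 2, 6, 10, 14 days — an arithmetic progression with common difference 4.
Next gap: 18 days. Sat Aug 23 2003 + 18 days = Wed Sep 10 2003.
Next gap: 22 days. Wed Sep 10 2003 + 22 days = Thu Oct 2 2003.
Next gap: 26 days. Thu Oct 2 2003 + 26 days = Tue Oct 28 2003.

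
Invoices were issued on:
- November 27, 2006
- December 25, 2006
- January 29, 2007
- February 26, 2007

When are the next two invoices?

All Mondays; the gaps (28, 35, 28) vary with month length.
This is the last Monday of each month.
Last Monday of March 2007: March 26, 2007.
Last Monday of April 2007: April 30, 2007.

March 26, 2007; April 30, 2007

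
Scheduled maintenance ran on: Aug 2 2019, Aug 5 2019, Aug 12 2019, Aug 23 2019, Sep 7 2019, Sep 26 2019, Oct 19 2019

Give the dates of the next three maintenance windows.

Nov 15 2019, Dec 16 2019, Jan 20 2020

Intervals are 3, 7, 11, 15, 19, 23 days — an arithmetic progression with common difference 4.
Next gap: 27 days. Oct 19 2019 + 27 days = Nov 15 2019.
Next gap: 31 days. Nov 15 2019 + 31 days = Dec 16 2019.
Next gap: 35 days. Dec 16 2019 + 35 days = Jan 20 2020.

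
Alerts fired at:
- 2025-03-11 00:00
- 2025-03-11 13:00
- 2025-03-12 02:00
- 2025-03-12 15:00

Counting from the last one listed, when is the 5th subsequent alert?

Gaps: 13, 13, 13 hours — each event is 13 hours after the previous one.
2025-03-12 15:00 + 13 h = 2025-03-13 04:00.
2025-03-13 04:00 + 13 h = 2025-03-13 17:00.
2025-03-13 17:00 + 13 h = 2025-03-14 06:00.
2025-03-14 06:00 + 13 h = 2025-03-14 19:00.
2025-03-14 19:00 + 13 h = 2025-03-15 08:00.

2025-03-15 08:00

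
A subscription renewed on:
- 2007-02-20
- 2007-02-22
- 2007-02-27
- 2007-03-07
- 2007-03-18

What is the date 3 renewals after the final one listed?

Intervals are 2, 5, 8, 11 days — an arithmetic progression with common difference 3.
Next gap: 14 days. 2007-03-18 + 14 days = 2007-04-01.
Next gap: 17 days. 2007-04-01 + 17 days = 2007-04-18.
Next gap: 20 days. 2007-04-18 + 20 days = 2007-05-08.

2007-05-08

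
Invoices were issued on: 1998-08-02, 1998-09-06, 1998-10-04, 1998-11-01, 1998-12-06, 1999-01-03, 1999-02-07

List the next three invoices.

These are Sundays at 28- or 35-day spacing (35, 28, 28, 35, 28, 35).
The pattern: 1st Sunday of the month.
1st Sunday of March 1999: 1999-03-07.
April 1999 — 1st Sunday is 1999-04-04.
May 1999 — 1st Sunday is 1999-05-02.

1999-03-07, 1999-04-04, 1999-05-02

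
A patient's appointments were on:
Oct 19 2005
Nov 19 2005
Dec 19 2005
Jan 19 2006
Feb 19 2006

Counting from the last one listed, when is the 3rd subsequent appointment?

May 19 2006

Gaps: 31, 30, 31, 31 days — not constant. Every event is on the 19th of the month.
Pattern: the 19th of each month.
Next: March 2006 → Mar 19 2006.
April 2006: Apr 19 2006.
May 2006: May 19 2006.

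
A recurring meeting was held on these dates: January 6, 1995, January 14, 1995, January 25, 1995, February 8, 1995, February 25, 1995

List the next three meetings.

March 17, 1995; April 9, 1995; May 5, 1995

Gaps: 8, 11, 14, 17 days — each gap is 3 larger than the previous one.
Next gap: 20 days. February 25, 1995 + 20 days = March 17, 1995.
Next gap: 23 days. March 17, 1995 + 23 days = April 9, 1995.
Next gap: 26 days. April 9, 1995 + 26 days = May 5, 1995.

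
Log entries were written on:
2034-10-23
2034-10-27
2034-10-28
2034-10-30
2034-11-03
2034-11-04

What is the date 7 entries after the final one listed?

2034-11-20

Gaps: 4, 1, 2, 4, 1 days — not constant, but cyclic with period 3.
The events fall on every Monday, Friday and Saturday.
The following Monday is 2034-11-06.
The following Friday is 2034-11-10.
Next Saturday: 2034-11-11.
The following Monday is 2034-11-13.
The following Friday is 2034-11-17.
Next Saturday: 2034-11-18.
The following Monday is 2034-11-20.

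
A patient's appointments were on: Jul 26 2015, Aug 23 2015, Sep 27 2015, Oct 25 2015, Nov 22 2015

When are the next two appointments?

Dec 27 2015, Jan 24 2016

Gaps: 28, 35, 28, 28 days — a mix of 28 and 35. Every date is a Sunday.
Each is the 4th Sunday of its month.
December 2015 — 4th Sunday is Dec 27 2015.
4th Sunday of January 2016: Jan 24 2016.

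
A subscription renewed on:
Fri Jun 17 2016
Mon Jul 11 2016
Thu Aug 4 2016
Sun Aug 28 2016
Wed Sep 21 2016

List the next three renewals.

Gaps between consecutive events: 24, 24, 24, 24 days — a constant 24-day interval.
Wed Sep 21 2016 + 24 days = Sat Oct 15 2016.
Sat Oct 15 2016 + 24 days = Tue Nov 8 2016.
Tue Nov 8 2016 + 24 days = Fri Dec 2 2016.

Sat Oct 15 2016, Tue Nov 8 2016, Fri Dec 2 2016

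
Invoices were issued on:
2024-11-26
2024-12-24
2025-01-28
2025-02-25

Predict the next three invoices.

2025-03-25, 2025-04-22, 2025-05-27

All dates are Tuesdays, 28, 35, 28 days apart.
Specifically, the 4th Tuesday of each month.
4th Tuesday of March 2025: 2025-03-25.
4th Tuesday of April 2025: 2025-04-22.
4th Tuesday of May 2025: 2025-05-27.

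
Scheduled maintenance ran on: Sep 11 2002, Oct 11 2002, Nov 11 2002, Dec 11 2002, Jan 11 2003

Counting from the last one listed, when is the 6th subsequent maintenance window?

Each date is the 11th; the gaps (30, 31, 30, 31) track the month lengths.
The rule is the 11th of each month.
Next: February 2003 → Feb 11 2003.
March 2003: Mar 11 2003.
Next: April 2003 → Apr 11 2003.
Next: May 2003 → May 11 2003.
Next: June 2003 → Jun 11 2003.
July 2003: Jul 11 2003.

Jul 11 2003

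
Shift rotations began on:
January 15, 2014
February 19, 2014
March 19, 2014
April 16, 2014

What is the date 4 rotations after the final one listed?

Gaps: 35, 28, 28 days — a mix of 28 and 35. Every date is a Wednesday.
Each is the 3rd Wednesday of its month.
May 2014 — 3rd Wednesday is May 21, 2014.
3rd Wednesday of June 2014: June 18, 2014.
July 2014 — 3rd Wednesday is July 16, 2014.
August 2014 — 3rd Wednesday is August 20, 2014.

August 20, 2014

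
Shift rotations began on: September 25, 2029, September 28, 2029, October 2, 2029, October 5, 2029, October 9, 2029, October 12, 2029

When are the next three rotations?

October 16, 2029; October 19, 2029; October 23, 2029

Gaps: 3, 4, 3, 4, 3 days — not constant, but cyclic with period 2.
The events fall on every Tuesday and Friday.
The following Tuesday is October 16, 2029.
The following Friday is October 19, 2029.
Next Tuesday: October 23, 2029.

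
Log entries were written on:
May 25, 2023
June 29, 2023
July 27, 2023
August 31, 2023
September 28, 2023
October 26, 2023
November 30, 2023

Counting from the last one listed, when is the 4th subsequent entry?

March 28, 2024

All Thursdays; the gaps (35, 28, 35, 28, 28, 35) vary with month length.
This is the last Thursday of each month.
December 2023 ends with Thursday December 28, 2023.
Last Thursday of January 2024: January 25, 2024.
Last Thursday of February 2024: February 29, 2024.
March 2024 ends with Thursday March 28, 2024.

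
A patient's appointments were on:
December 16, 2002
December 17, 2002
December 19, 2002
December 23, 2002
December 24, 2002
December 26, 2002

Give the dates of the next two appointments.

Gaps: 1, 2, 4, 1, 2 days — not constant, but cyclic with period 3.
The events fall on every Monday, Tuesday and Thursday.
The following Monday is December 30, 2002.
Next Tuesday: December 31, 2002.

December 30, 2002; December 31, 2002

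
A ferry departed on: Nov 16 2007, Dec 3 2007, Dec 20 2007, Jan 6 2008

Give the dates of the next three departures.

Every event comes 17 days after the last (17, 17, 17).
Jan 6 2008 + 17 days = Jan 23 2008.
Jan 23 2008 + 17 days = Feb 9 2008.
Feb 9 2008 + 17 days = Feb 26 2008.

Jan 23 2008, Feb 9 2008, Feb 26 2008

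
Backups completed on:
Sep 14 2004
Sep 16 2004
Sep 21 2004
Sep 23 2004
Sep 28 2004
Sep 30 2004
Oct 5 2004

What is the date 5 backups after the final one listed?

Oct 21 2004

Every event lands on a Tuesday or Thursday (gaps cycle 2, 5, 2, 5, 2, 5).
So the schedule is: every Tuesday and Thursday.
The following Thursday is Oct 7 2004.
Next Tuesday: Oct 12 2004.
The following Thursday is Oct 14 2004.
The following Tuesday is Oct 19 2004.
Next Thursday: Oct 21 2004.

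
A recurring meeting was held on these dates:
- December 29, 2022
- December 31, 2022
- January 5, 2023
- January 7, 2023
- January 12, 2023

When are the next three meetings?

January 14, 2023; January 19, 2023; January 21, 2023

Every event lands on a Thursday or Saturday (gaps cycle 2, 5, 2, 5).
So the schedule is: every Thursday and Saturday.
The following Saturday is January 14, 2023.
Next Thursday: January 19, 2023.
Next Saturday: January 21, 2023.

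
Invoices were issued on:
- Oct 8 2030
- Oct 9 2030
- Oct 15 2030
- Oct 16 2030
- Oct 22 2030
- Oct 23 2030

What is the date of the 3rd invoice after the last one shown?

Every event lands on a Tuesday or Wednesday (gaps cycle 1, 6, 1, 6, 1).
So the schedule is: every Tuesday and Wednesday.
The following Tuesday is Oct 29 2030.
Next Wednesday: Oct 30 2030.
The following Tuesday is Nov 5 2030.

Nov 5 2030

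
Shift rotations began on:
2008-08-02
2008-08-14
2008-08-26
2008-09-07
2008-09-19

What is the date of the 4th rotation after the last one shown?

2008-11-06

The spacing is 12, 12, 12, 12 days — always 12 days.
2008-09-19 + 12 days = 2008-10-01.
2008-10-01 + 12 days = 2008-10-13.
2008-10-13 + 12 days = 2008-10-25.
2008-10-25 + 12 days = 2008-11-06.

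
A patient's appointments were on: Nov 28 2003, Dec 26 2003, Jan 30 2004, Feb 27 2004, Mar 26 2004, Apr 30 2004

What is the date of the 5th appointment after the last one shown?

All Fridays; the gaps (28, 35, 28, 28, 35) vary with month length.
This is the last Friday of each month.
May 2004 ends with Friday May 28 2004.
Last Friday of June 2004: Jun 25 2004.
Last Friday of July 2004: Jul 30 2004.
August 2004 ends with Friday Aug 27 2004.
September 2004 ends with Friday Sep 24 2004.

Sep 24 2004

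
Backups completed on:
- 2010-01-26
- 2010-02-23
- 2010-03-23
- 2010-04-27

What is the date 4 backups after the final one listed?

2010-08-24

These are Tuesdays at 28- or 35-day spacing (28, 28, 35).
The pattern: 4th Tuesday of the month.
May 2010 — 4th Tuesday is 2010-05-25.
4th Tuesday of June 2010: 2010-06-22.
4th Tuesday of July 2010: 2010-07-27.
4th Tuesday of August 2010: 2010-08-24.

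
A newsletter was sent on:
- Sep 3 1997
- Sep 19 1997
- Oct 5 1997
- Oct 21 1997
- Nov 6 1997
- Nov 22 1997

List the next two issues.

Gaps between consecutive events: 16, 16, 16, 16, 16 days — a constant 16-day interval.
Nov 22 1997 + 16 days = Dec 8 1997.
Dec 8 1997 + 16 days = Dec 24 1997.

Dec 8 1997, Dec 24 1997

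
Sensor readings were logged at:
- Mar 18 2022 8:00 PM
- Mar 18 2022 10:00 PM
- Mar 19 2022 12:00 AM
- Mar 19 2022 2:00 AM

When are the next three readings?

Mar 19 2022 4:00 AM, Mar 19 2022 6:00 AM, Mar 19 2022 8:00 AM

Gaps: 2, 2, 2 hours — each event is 2 hours after the previous one.
Mar 19 2022 2:00 AM + 2 h = Mar 19 2022 4:00 AM.
Mar 19 2022 4:00 AM + 2 h = Mar 19 2022 6:00 AM.
Mar 19 2022 6:00 AM + 2 h = Mar 19 2022 8:00 AM.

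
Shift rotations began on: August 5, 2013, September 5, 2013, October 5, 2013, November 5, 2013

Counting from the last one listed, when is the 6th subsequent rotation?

May 5, 2014

Gaps: 31, 30, 31 days — not constant. Every event is on the 5th of the month.
Pattern: the 5th of each month.
December 2013: December 5, 2013.
January 2014: January 5, 2014.
Next: February 2014 → February 5, 2014.
March 2014: March 5, 2014.
April 2014: April 5, 2014.
Next: May 2014 → May 5, 2014.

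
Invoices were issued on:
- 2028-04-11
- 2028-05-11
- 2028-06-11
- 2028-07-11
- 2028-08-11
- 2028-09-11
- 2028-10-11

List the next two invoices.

2028-11-11, 2028-12-11

The day-of-month is always 11 (30, 31, 30, 31, 31, 30 days between events).
So this recurs on the 11th of each month.
Next: November 2028 → 2028-11-11.
December 2028: 2028-12-11.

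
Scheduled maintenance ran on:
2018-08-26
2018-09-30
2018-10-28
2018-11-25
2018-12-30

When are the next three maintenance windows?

These are Sundays with 35, 28, 28, 35-day gaps.
Each is the final Sunday of its month — 2018-09-30 is past the 28th, so '4th Sunday' doesn't fit.
January 2019 ends with Sunday 2019-01-27.
Last Sunday of February 2019: 2019-02-24.
March 2019 ends with Sunday 2019-03-31.

2019-01-27, 2019-02-24, 2019-03-31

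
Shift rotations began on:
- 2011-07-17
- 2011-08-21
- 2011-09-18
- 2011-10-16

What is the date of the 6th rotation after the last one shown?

Gaps: 35, 28, 28 days — a mix of 28 and 35. Every date is a Sunday.
Each is the 3rd Sunday of its month.
3rd Sunday of November 2011: 2011-11-20.
3rd Sunday of December 2011: 2011-12-18.
3rd Sunday of January 2012: 2012-01-15.
3rd Sunday of February 2012: 2012-02-19.
3rd Sunday of March 2012: 2012-03-18.
3rd Sunday of April 2012: 2012-04-15.

2012-04-15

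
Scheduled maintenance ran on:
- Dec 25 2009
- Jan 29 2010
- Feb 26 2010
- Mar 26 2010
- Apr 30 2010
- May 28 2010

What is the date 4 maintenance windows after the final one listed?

Sep 24 2010

All Fridays; the gaps (35, 28, 28, 35, 28) vary with month length.
This is the last Friday of each month.
Last Friday of June 2010: Jun 25 2010.
July 2010 ends with Friday Jul 30 2010.
August 2010 ends with Friday Aug 27 2010.
Last Friday of September 2010: Sep 24 2010.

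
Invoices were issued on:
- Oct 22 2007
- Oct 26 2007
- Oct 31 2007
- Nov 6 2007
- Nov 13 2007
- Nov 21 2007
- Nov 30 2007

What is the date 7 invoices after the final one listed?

The spacing grows by 1 each time: 4, 5, 6, 7, 8, 9 days.
Next gap: 10 days. Nov 30 2007 + 10 days = Dec 10 2007.
Next gap: 11 days. Dec 10 2007 + 11 days = Dec 21 2007.
Next gap: 12 days. Dec 21 2007 + 12 days = Jan 2 2008.
Next gap: 13 days. Jan 2 2008 + 13 days = Jan 15 2008.
Next gap: 14 days. Jan 15 2008 + 14 days = Jan 29 2008.
Next gap: 15 days. Jan 29 2008 + 15 days = Feb 13 2008.
Next gap: 16 days. Feb 13 2008 + 16 days = Feb 29 2008.

Feb 29 2008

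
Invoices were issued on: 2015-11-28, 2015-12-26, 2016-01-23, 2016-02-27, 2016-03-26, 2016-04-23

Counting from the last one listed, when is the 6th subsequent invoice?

2016-10-22

Gaps: 28, 28, 35, 28, 28 days — a mix of 28 and 35. Every date is a Saturday.
Each is the 4th Saturday of its month.
4th Saturday of May 2016: 2016-05-28.
4th Saturday of June 2016: 2016-06-25.
July 2016 — 4th Saturday is 2016-07-23.
August 2016 — 4th Saturday is 2016-08-27.
September 2016 — 4th Saturday is 2016-09-24.
October 2016 — 4th Saturday is 2016-10-22.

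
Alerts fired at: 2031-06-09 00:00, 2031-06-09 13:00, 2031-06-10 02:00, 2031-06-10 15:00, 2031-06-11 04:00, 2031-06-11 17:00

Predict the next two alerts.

2031-06-12 06:00, 2031-06-12 19:00

The interval is a steady 13 hours (13, 13, 13, 13, 13).
2031-06-11 17:00 + 13 h = 2031-06-12 06:00.
2031-06-12 06:00 + 13 h = 2031-06-12 19:00.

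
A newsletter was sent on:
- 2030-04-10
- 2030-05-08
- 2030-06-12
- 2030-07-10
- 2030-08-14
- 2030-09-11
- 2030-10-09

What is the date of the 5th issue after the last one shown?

All dates are Wednesdays, 28, 35, 28, 35, 28, 28 days apart.
Specifically, the 2nd Wednesday of each month.
November 2030 — 2nd Wednesday is 2030-11-13.
2nd Wednesday of December 2030: 2030-12-11.
2nd Wednesday of January 2031: 2031-01-08.
February 2031 — 2nd Wednesday is 2031-02-12.
March 2031 — 2nd Wednesday is 2031-03-12.

2031-03-12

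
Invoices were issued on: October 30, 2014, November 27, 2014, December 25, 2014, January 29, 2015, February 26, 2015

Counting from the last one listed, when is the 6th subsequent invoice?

August 27, 2015

These are Thursdays with 28, 28, 35, 28-day gaps.
Each is the final Thursday of its month — October 30, 2014 is past the 28th, so '4th Thursday' doesn't fit.
March 2015 ends with Thursday March 26, 2015.
April 2015 ends with Thursday April 30, 2015.
Last Thursday of May 2015: May 28, 2015.
Last Thursday of June 2015: June 25, 2015.
July 2015 ends with Thursday July 30, 2015.
Last Thursday of August 2015: August 27, 2015.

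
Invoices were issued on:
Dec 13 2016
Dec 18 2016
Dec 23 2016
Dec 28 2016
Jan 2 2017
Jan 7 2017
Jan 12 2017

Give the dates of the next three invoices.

The spacing is 5, 5, 5, 5, 5, 5 days — always 5 days.
Jan 12 2017 + 5 days = Jan 17 2017.
Jan 17 2017 + 5 days = Jan 22 2017.
Jan 22 2017 + 5 days = Jan 27 2017.

Jan 17 2017, Jan 22 2017, Jan 27 2017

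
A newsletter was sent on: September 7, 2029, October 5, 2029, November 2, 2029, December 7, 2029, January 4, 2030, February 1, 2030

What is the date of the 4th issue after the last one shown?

All dates are Fridays, 28, 28, 35, 28, 28 days apart.
Specifically, the 1st Friday of each month.
1st Friday of March 2030: March 1, 2030.
1st Friday of April 2030: April 5, 2030.
May 2030 — 1st Friday is May 3, 2030.
June 2030 — 1st Friday is June 7, 2030.

June 7, 2030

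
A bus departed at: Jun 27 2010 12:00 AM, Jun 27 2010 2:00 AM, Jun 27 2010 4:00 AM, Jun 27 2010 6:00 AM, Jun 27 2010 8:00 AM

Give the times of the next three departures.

Jun 27 2010 10:00 AM, Jun 27 2010 12:00 PM, Jun 27 2010 2:00 PM

The interval is a steady 2 hours (2, 2, 2, 2).
Jun 27 2010 8:00 AM + 2 h = Jun 27 2010 10:00 AM.
Jun 27 2010 10:00 AM + 2 h = Jun 27 2010 12:00 PM.
Jun 27 2010 12:00 PM + 2 h = Jun 27 2010 2:00 PM.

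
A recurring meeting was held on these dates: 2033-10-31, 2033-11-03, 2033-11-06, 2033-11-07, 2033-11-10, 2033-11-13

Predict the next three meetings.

Every event lands on a Monday or Thursday or Sunday (gaps cycle 3, 3, 1, 3, 3).
So the schedule is: every Monday, Thursday and Sunday.
The following Monday is 2033-11-14.
The following Thursday is 2033-11-17.
Next Sunday: 2033-11-20.

2033-11-14, 2033-11-17, 2033-11-20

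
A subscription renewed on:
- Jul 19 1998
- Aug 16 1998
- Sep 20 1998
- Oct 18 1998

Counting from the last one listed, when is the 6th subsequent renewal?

Apr 18 1999

Gaps: 28, 35, 28 days — a mix of 28 and 35. Every date is a Sunday.
Each is the 3rd Sunday of its month.
November 1998 — 3rd Sunday is Nov 15 1998.
December 1998 — 3rd Sunday is Dec 20 1998.
January 1999 — 3rd Sunday is Jan 17 1999.
February 1999 — 3rd Sunday is Feb 21 1999.
3rd Sunday of March 1999: Mar 21 1999.
April 1999 — 3rd Sunday is Apr 18 1999.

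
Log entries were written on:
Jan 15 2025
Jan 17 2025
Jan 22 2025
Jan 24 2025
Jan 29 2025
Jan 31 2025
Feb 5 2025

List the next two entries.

Feb 7 2025, Feb 12 2025

The gap pattern 2, 5, 2, 5, 2, 5 repeats every 2 events.
These are the Wednesdays and Fridays of each week.
The following Friday is Feb 7 2025.
The following Wednesday is Feb 12 2025.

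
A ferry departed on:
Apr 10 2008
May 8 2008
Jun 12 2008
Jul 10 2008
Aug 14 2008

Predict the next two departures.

Sep 11 2008, Oct 9 2008

These are Thursdays at 28- or 35-day spacing (28, 35, 28, 35).
The pattern: 2nd Thursday of the month.
2nd Thursday of September 2008: Sep 11 2008.
October 2008 — 2nd Thursday is Oct 9 2008.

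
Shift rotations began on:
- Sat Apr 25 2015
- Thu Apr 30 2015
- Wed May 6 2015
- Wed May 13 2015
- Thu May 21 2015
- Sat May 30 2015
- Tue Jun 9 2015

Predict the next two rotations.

Sat Jun 20 2015, Thu Jul 2 2015

The spacing grows by 1 each time: 5, 6, 7, 8, 9, 10 days.
Next gap: 11 days. Tue Jun 9 2015 + 11 days = Sat Jun 20 2015.
Next gap: 12 days. Sat Jun 20 2015 + 12 days = Thu Jul 2 2015.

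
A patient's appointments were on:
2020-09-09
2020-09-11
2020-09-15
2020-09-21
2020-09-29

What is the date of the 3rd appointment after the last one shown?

2020-11-04

The spacing grows by 2 each time: 2, 4, 6, 8 days.
Next gap: 10 days. 2020-09-29 + 10 days = 2020-10-09.
Next gap: 12 days. 2020-10-09 + 12 days = 2020-10-21.
Next gap: 14 days. 2020-10-21 + 14 days = 2020-11-04.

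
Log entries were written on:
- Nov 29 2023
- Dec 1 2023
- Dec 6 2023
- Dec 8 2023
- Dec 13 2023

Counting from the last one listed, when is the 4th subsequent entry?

Dec 27 2023

Gaps: 2, 5, 2, 5 days — not constant, but cyclic with period 2.
The events fall on every Wednesday and Friday.
The following Friday is Dec 15 2023.
Next Wednesday: Dec 20 2023.
Next Friday: Dec 22 2023.
Next Wednesday: Dec 27 2023.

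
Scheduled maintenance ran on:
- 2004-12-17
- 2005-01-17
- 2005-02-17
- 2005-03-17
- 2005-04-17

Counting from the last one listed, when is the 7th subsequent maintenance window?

2005-11-17

Each date is the 17th; the gaps (31, 31, 28, 31) track the month lengths.
The rule is the 17th of each month.
May 2005: 2005-05-17.
June 2005: 2005-06-17.
Next: July 2005 → 2005-07-17.
August 2005: 2005-08-17.
September 2005: 2005-09-17.
October 2005: 2005-10-17.
November 2005: 2005-11-17.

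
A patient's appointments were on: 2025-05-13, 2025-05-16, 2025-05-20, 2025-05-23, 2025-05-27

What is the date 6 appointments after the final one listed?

Gaps: 3, 4, 3, 4 days — not constant, but cyclic with period 2.
The events fall on every Tuesday and Friday.
The following Friday is 2025-05-30.
The following Tuesday is 2025-06-03.
Next Friday: 2025-06-06.
The following Tuesday is 2025-06-10.
The following Friday is 2025-06-13.
Next Tuesday: 2025-06-17.

2025-06-17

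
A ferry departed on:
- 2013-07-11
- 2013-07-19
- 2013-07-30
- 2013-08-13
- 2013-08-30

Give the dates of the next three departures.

Gaps: 8, 11, 14, 17 days — each gap is 3 larger than the previous one.
Next gap: 20 days. 2013-08-30 + 20 days = 2013-09-19.
Next gap: 23 days. 2013-09-19 + 23 days = 2013-10-12.
Next gap: 26 days. 2013-10-12 + 26 days = 2013-11-07.

2013-09-19, 2013-10-12, 2013-11-07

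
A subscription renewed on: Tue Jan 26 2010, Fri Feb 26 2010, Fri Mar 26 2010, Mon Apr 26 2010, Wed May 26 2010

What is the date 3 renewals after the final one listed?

Thu Aug 26 2010

Gaps: 31, 28, 31, 30 days — not constant. Every event is on the 26th of the month.
Pattern: the 26th of each month.
Next: June 2010 → Sat Jun 26 2010.
July 2010: Mon Jul 26 2010.
August 2010: Thu Aug 26 2010.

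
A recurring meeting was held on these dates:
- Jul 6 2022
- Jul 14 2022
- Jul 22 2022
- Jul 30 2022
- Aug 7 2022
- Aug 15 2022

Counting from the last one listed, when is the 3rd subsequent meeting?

The spacing is 8, 8, 8, 8, 8 days — always 8 days.
Aug 15 2022 + 8 days = Aug 23 2022.
Aug 23 2022 + 8 days = Aug 31 2022.
Aug 31 2022 + 8 days = Sep 8 2022.

Sep 8 2022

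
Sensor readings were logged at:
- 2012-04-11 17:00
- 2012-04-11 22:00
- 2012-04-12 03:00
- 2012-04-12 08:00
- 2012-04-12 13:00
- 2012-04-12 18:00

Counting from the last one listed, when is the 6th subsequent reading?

2012-04-14 00:00

Spacing: 5, 5, 5, 5, 5 h — constant 5 h.
2012-04-12 18:00 + 5 h = 2012-04-12 23:00.
2012-04-12 23:00 + 5 h = 2012-04-13 04:00.
2012-04-13 04:00 + 5 h = 2012-04-13 09:00.
2012-04-13 09:00 + 5 h = 2012-04-13 14:00.
2012-04-13 14:00 + 5 h = 2012-04-13 19:00.
2012-04-13 19:00 + 5 h = 2012-04-14 00:00.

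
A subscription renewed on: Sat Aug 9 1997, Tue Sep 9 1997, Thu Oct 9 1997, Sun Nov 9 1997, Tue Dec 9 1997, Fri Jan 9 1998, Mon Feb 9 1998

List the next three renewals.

Mon Mar 9 1998, Thu Apr 9 1998, Sat May 9 1998

Gaps: 31, 30, 31, 30, 31, 31 days — not constant. Every event is on the 9th of the month.
Pattern: the 9th of each month.
Next: March 1998 → Mon Mar 9 1998.
Next: April 1998 → Thu Apr 9 1998.
May 1998: Sat May 9 1998.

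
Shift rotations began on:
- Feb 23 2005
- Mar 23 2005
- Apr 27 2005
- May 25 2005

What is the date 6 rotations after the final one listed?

Nov 23 2005

These are Wednesdays at 28- or 35-day spacing (28, 35, 28).
The pattern: 4th Wednesday of the month.
June 2005 — 4th Wednesday is Jun 22 2005.
4th Wednesday of July 2005: Jul 27 2005.
August 2005 — 4th Wednesday is Aug 24 2005.
September 2005 — 4th Wednesday is Sep 28 2005.
October 2005 — 4th Wednesday is Oct 26 2005.
4th Wednesday of November 2005: Nov 23 2005.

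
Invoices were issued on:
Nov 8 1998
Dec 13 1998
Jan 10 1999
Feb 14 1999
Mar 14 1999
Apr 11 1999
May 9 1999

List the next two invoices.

These are Sundays at 28- or 35-day spacing (35, 28, 35, 28, 28, 28).
The pattern: 2nd Sunday of the month.
2nd Sunday of June 1999: Jun 13 1999.
July 1999 — 2nd Sunday is Jul 11 1999.

Jun 13 1999, Jul 11 1999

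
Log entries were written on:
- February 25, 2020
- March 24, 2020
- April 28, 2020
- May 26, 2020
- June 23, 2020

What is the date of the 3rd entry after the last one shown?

September 22, 2020

Gaps: 28, 35, 28, 28 days — a mix of 28 and 35. Every date is a Tuesday.
Each is the 4th Tuesday of its month.
July 2020 — 4th Tuesday is July 28, 2020.
August 2020 — 4th Tuesday is August 25, 2020.
4th Tuesday of September 2020: September 22, 2020.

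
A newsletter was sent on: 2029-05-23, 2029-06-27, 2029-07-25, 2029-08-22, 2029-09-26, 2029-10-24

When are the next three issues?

All dates are Wednesdays, 35, 28, 28, 35, 28 days apart.
Specifically, the 4th Wednesday of each month.
4th Wednesday of November 2029: 2029-11-28.
4th Wednesday of December 2029: 2029-12-26.
January 2030 — 4th Wednesday is 2030-01-23.

2029-11-28, 2029-12-26, 2030-01-23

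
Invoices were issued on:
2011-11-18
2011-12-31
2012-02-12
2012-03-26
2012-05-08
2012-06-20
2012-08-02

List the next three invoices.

2012-09-14, 2012-10-27, 2012-12-09

Every event comes 43 days after the last (43, 43, 43, 43, 43, 43).
2012-08-02 + 43 days = 2012-09-14.
2012-09-14 + 43 days = 2012-10-27.
2012-10-27 + 43 days = 2012-12-09.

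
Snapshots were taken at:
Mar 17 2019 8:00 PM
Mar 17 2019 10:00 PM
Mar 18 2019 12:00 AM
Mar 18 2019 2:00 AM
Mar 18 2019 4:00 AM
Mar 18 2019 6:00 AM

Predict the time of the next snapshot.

Mar 18 2019 8:00 AM

Spacing: 2, 2, 2, 2, 2 h — constant 2 h.
Mar 18 2019 6:00 AM + 2 h = Mar 18 2019 8:00 AM.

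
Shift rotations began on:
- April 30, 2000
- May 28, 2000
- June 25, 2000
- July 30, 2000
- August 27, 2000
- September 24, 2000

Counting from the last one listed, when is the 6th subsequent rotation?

These are Sundays with 28, 28, 35, 28, 28-day gaps.
Each is the final Sunday of its month — April 30, 2000 is past the 28th, so '4th Sunday' doesn't fit.
Last Sunday of October 2000: October 29, 2000.
Last Sunday of November 2000: November 26, 2000.
Last Sunday of December 2000: December 31, 2000.
Last Sunday of January 2001: January 28, 2001.
February 2001 ends with Sunday February 25, 2001.
Last Sunday of March 2001: March 25, 2001.

March 25, 2001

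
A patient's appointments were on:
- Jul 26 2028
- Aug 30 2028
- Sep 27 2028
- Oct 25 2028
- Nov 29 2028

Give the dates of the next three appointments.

Dec 27 2028, Jan 31 2029, Feb 28 2029

These are Wednesdays with 35, 28, 28, 35-day gaps.
Each is the final Wednesday of its month — Aug 30 2028 is past the 28th, so '4th Wednesday' doesn't fit.
Last Wednesday of December 2028: Dec 27 2028.
Last Wednesday of January 2029: Jan 31 2029.
Last Wednesday of February 2029: Feb 28 2029.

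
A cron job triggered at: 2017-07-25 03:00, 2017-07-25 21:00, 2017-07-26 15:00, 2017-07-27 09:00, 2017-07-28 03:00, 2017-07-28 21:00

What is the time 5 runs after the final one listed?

2017-08-01 15:00

The interval is a steady 18 hours (18, 18, 18, 18, 18).
2017-07-28 21:00 + 18 h = 2017-07-29 15:00.
2017-07-29 15:00 + 18 h = 2017-07-30 09:00.
2017-07-30 09:00 + 18 h = 2017-07-31 03:00.
2017-07-31 03:00 + 18 h = 2017-07-31 21:00.
2017-07-31 21:00 + 18 h = 2017-08-01 15:00.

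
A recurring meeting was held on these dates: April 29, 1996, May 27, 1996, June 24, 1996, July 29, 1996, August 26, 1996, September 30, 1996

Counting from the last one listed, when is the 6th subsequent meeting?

These are Mondays with 28, 28, 35, 28, 35-day gaps.
Each is the final Monday of its month — April 29, 1996 is past the 28th, so '4th Monday' doesn't fit.
October 1996 ends with Monday October 28, 1996.
Last Monday of November 1996: November 25, 1996.
December 1996 ends with Monday December 30, 1996.
January 1997 ends with Monday January 27, 1997.
Last Monday of February 1997: February 24, 1997.
March 1997 ends with Monday March 31, 1997.

March 31, 1997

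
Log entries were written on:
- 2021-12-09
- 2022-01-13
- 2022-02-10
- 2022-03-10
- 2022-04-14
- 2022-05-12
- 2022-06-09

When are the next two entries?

2022-07-14, 2022-08-11

These are Thursdays at 28- or 35-day spacing (35, 28, 28, 35, 28, 28).
The pattern: 2nd Thursday of the month.
2nd Thursday of July 2022: 2022-07-14.
August 2022 — 2nd Thursday is 2022-08-11.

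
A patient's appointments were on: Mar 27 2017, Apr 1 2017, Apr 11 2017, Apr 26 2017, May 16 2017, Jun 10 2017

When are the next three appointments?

Jul 10 2017, Aug 14 2017, Sep 23 2017

Intervals are 5, 10, 15, 20, 25 days — an arithmetic progression with common difference 5.
Next gap: 30 days. Jun 10 2017 + 30 days = Jul 10 2017.
Next gap: 35 days. Jul 10 2017 + 35 days = Aug 14 2017.
Next gap: 40 days. Aug 14 2017 + 40 days = Sep 23 2017.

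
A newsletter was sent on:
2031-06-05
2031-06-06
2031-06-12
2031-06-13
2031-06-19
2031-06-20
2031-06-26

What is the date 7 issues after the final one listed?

2031-07-18

Every event lands on a Thursday or Friday (gaps cycle 1, 6, 1, 6, 1, 6).
So the schedule is: every Thursday and Friday.
The following Friday is 2031-06-27.
Next Thursday: 2031-07-03.
The following Friday is 2031-07-04.
Next Thursday: 2031-07-10.
The following Friday is 2031-07-11.
Next Thursday: 2031-07-17.
Next Friday: 2031-07-18.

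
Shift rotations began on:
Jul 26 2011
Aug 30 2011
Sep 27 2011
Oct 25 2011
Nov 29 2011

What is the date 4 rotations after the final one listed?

Every date is a Tuesday; gaps 35, 28, 28, 35 days.
Each is the last Tuesday of its month (at least one falls on the 29th or later, ruling out '4th Tuesday').
Last Tuesday of December 2011: Dec 27 2011.
Last Tuesday of January 2012: Jan 31 2012.
Last Tuesday of February 2012: Feb 28 2012.
March 2012 ends with Tuesday Mar 27 2012.

Mar 27 2012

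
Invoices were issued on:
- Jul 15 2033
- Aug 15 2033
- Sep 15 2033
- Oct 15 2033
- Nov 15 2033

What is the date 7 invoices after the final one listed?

Jun 15 2034

Gaps: 31, 31, 30, 31 days — not constant. Every event is on the 15th of the month.
Pattern: the 15th of each month.
Next: December 2033 → Dec 15 2033.
Next: January 2034 → Jan 15 2034.
Next: February 2034 → Feb 15 2034.
Next: March 2034 → Mar 15 2034.
April 2034: Apr 15 2034.
Next: May 2034 → May 15 2034.
Next: June 2034 → Jun 15 2034.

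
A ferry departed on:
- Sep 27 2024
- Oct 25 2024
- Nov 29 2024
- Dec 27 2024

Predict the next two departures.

All Fridays; the gaps (28, 35, 28) vary with month length.
This is the last Friday of each month.
January 2025 ends with Friday Jan 31 2025.
February 2025 ends with Friday Feb 28 2025.

Jan 31 2025, Feb 28 2025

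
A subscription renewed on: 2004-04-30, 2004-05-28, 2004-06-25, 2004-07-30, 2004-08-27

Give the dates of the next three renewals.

These are Fridays with 28, 28, 35, 28-day gaps.
Each is the final Friday of its month — 2004-04-30 is past the 28th, so '4th Friday' doesn't fit.
Last Friday of September 2004: 2004-09-24.
October 2004 ends with Friday 2004-10-29.
Last Friday of November 2004: 2004-11-26.

2004-09-24, 2004-10-29, 2004-11-26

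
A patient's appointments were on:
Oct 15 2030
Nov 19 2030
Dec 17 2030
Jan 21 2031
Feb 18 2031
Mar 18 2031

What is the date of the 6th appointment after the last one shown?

All dates are Tuesdays, 35, 28, 35, 28, 28 days apart.
Specifically, the 3rd Tuesday of each month.
April 2031 — 3rd Tuesday is Apr 15 2031.
May 2031 — 3rd Tuesday is May 20 2031.
3rd Tuesday of June 2031: Jun 17 2031.
July 2031 — 3rd Tuesday is Jul 15 2031.
3rd Tuesday of August 2031: Aug 19 2031.
3rd Tuesday of September 2031: Sep 16 2031.

Sep 16 2031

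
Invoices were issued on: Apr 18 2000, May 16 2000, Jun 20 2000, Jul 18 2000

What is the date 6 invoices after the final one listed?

Gaps: 28, 35, 28 days — a mix of 28 and 35. Every date is a Tuesday.
Each is the 3rd Tuesday of its month.
August 2000 — 3rd Tuesday is Aug 15 2000.
3rd Tuesday of September 2000: Sep 19 2000.
3rd Tuesday of October 2000: Oct 17 2000.
November 2000 — 3rd Tuesday is Nov 21 2000.
December 2000 — 3rd Tuesday is Dec 19 2000.
3rd Tuesday of January 2001: Jan 16 2001.

Jan 16 2001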